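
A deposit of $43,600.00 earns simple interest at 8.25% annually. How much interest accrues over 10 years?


Formula: I = P * r * t
Substituting: I = $43,600.00 * 0.0825 * 10
Step: I = $43,600.00 * 0.825
I = $35,970.00

$35,970.00


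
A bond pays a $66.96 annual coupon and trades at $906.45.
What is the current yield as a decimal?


Formula: Current yield = annual coupon / price
Substituting: CY = $66.96 / $906.45
CY = 0.073871

0.073871


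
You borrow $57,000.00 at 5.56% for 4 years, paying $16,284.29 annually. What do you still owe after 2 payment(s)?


Formula: Balance = PV*(1+r)^k - PMT*((1+r)^k - 1)/r
Growth: (1 + 0.0556)^2 = 1.114291
Accumulated factor: ((1+r)^k - 1)/r = 2.0556
Balance = $57,000.00 * 1.114291 - $16,284.29 * 2.0556
Balance = $30,040.62

$30,040.62


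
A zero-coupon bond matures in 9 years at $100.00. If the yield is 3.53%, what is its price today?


Formula: Price = FV / (1 + r)^n
Substituting: Price = $100.00 / (1 + 0.0353)^9
Discount factor: (1.0353)^9 = 1.366457
Price = $100.00 / 1.366457 = $73.18

$73.18


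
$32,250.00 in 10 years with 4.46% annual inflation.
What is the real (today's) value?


Formula: Real value = nominal / (1 + inflation)^years
Price level: (1 + 0.0446)^10 = 1.547035
Real value = $32,250.00 / 1.547035 = $20,846.32

$20,846.32


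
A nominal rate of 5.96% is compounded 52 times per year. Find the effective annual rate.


Formula: EAR = (1 + r/m)^m - 1
Period rate: r/m = 0.0596 / 52 = 0.001146
Compounding: (1 + 0.001146)^52 = 1.061376
EAR = 1.061376 - 1 = 0.061376

0.061376


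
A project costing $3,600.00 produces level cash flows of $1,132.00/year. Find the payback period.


Formula: Payback = investment / annual cash flow
Substituting: Payback = $3,600.00 / $1,132.00
Payback = 3.1802 years

3.1802 years


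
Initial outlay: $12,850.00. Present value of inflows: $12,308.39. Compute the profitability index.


Formula: PI = PV(cash flows) / initial investment
Substituting: PI = $12,308.39 / $12,850.00
PI = 0.9579

0.9579


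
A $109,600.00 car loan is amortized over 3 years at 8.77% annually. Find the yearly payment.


Formula: PMT = PV * r / (1 - (1+r)^(-n))
Denominator: 1 - (1 + 0.0877)^(-3) = 0.222908
Numerator: $109,600.00 * 0.0877 = 9611.92
PMT = 9611.92 / 0.222908 = $43,120.63

$43,120.63


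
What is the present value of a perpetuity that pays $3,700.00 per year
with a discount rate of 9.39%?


Formula: PV = C / r
Substituting: PV = $3,700.00 / 0.0939
PV = $39,403.62

$39,403.62


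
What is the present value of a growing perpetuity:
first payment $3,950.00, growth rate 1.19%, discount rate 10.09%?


Formula: PV = C / (r - g)
Spread: r - g = 0.1009 - 0.0119 = 0.089
Substituting: PV = $3,950.00 / 0.089
PV = $44,382.02

$44,382.02


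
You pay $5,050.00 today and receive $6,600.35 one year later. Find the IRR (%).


Formula: IRR = C1/C0 - 1
Substituting: IRR = $6,600.35 / $5,050.00 - 1
Ratio: 1.307 - 1 = 0.307
IRR = 30.7%

30.7%


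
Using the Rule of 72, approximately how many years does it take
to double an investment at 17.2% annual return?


Formula: Years ≈ 72 / r
Substituting: Years ≈ 72 / 17.2
Years ≈ 4.2

4.2 years


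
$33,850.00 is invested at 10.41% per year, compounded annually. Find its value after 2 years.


Formula: FV = P * (1 + r)^n
Substituting: FV = $33,850.00 * (1 + 0.1041)^2
Growth factor: (1.1041)^2 = 1.219037
FV = $33,850.00 * 1.219037 = $41,264.40

$41,264.40


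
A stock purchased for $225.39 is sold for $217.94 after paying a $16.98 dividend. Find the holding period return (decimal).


Formula: HPR = (P1 - P0 + D) / P0
Gain: $217.94 - $225.39 + $16.98 = $9.53
HPR = $9.53 / $225.39 = 0.0423

0.0423


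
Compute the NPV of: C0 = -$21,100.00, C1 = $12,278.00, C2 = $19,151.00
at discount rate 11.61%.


Formula: NPV = C0 + C1/(1+r) + C2/(1+r)^2
Discount C1: $12,278.00 / (1 + 0.1161) = $11,000.81
Discount C2: $19,151.00 / (1 + 0.1161)^2 = $15,373.94
NPV = -$21,100.00 + $11,000.81 + $15,373.94 = $5,274.75

$5,274.75


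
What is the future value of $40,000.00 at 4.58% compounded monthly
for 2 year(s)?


Formula: FV = P * (1 + r/m)^(m*t)
Period rate: r/m = 0.0458 / 12 = 0.003817
Total periods: m*t = 12 * 2 = 24
Growth factor: (1 + 0.003817)^24 = 1.095735
FV = $40,000.00 * 1.095735 = $43,829.41

$43,829.41


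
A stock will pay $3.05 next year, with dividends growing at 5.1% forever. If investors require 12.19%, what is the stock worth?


Formula: P = D1 / (r - g)
Spread: r - g = 0.1219 - 0.051 = 0.0709
Substituting: P = $3.05 / 0.0709
P = $43.02

$43.02


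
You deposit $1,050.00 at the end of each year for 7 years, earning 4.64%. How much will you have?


Formula: FV = PMT * ((1+r)^n - 1) / r
Growth factor: (1 + 0.0464)^7 = 1.373675
Numerator: 1.373675 - 1 = 0.373675
FV = $1,050.00 * 0.373675 / 0.0464 = $8,456.02

$8,456.02


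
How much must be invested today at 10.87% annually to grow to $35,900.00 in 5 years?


Formula: PV = FV / (1 + r)^n
Substituting: PV = $35,900.00 / (1 + 0.1087)^5
Discount factor: (1.1087)^5 = 1.675214
PV = $35,900.00 / 1.675214 = $21,430.10

$21,430.10


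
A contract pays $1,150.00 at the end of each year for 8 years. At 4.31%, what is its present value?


Formula: PV = PMT * (1 - (1+r)^(-n)) / r
Discount factor: (1 + 0.0431)^(-8) = 0.713497
Bracket: 1 - 0.713497 = 0.286503
PV = $1,150.00 * 0.286503 / 0.0431 = $7,644.50

$7,644.50


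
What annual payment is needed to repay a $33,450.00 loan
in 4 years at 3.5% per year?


Formula: PMT = PV * r / (1 - (1+r)^(-n))
Denominator: 1 - (1 + 0.035)^(-4) = 0.128558
Numerator: $33,450.00 * 0.035 = 1170.75
PMT = 1170.75 / 0.128558 = $9,106.80

$9,106.80


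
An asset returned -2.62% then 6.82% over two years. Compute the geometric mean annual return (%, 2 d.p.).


Formula: Geometric mean = ((1+r1)*(1+r2))^(1/2) - 1
Product: (1 + -0.0262) * (1 + 0.0682) = 0.9738 * 1.0682 = 1.040213
Square root: 1.040213^0.5 = 1.019908
Geometric mean = 1.019908 - 1 = 0.019908
As percentage: 1.99%

1.99%


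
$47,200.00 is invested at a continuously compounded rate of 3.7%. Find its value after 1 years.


Formula: FV = P * e^(r*t)
Exponent: r*t = 0.037 * 1 = 0.037
e^(0.037) = 1.037693
FV = $47,200.00 * 1.037693 = $48,979.11

$48,979.11


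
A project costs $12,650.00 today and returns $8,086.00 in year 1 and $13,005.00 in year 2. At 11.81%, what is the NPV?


Formula: NPV = C0 + C1/(1+r) + C2/(1+r)^2
Discount C1: $8,086.00 / (1 + 0.1181) = $7,231.91
Discount C2: $13,005.00 / (1 + 0.1181)^2 = $10,402.77
NPV = -$12,650.00 + $7,231.91 + $10,402.77 = $4,984.68

$4,984.68


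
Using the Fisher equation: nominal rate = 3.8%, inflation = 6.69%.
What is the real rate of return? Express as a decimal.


Formula: (1 + r_real) = (1 + r_nom) / (1 + inflation)
Substituting: (1 + r_real) = 1.038 / 1.0669
(1 + r_real) = 0.972912
r_real = 0.972912 - 1 = -0.027088

-0.027088


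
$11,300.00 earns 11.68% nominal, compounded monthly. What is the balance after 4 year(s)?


Formula: FV = P * (1 + r/m)^(m*t)
Period rate: r/m = 0.1168 / 12 = 0.009733
Total periods: m*t = 12 * 4 = 48
Growth factor: (1 + 0.009733)^48 = 1.59192
FV = $11,300.00 * 1.59192 = $17,988.70

$17,988.70


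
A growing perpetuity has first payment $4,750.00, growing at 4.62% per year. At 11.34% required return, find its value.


Formula: PV = C / (r - g)
Spread: r - g = 0.1134 - 0.0462 = 0.0672
Substituting: PV = $4,750.00 / 0.0672
PV = $70,684.52

$70,684.52


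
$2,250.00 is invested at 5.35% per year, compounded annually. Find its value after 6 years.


Formula: FV = P * (1 + r)^n
Substituting: FV = $2,250.00 * (1 + 0.0535)^6
Growth factor: (1.0535)^6 = 1.367122
FV = $2,250.00 * 1.367122 = $3,076.02

$3,076.02


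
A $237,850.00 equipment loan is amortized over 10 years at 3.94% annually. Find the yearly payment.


Formula: PMT = PV * r / (1 - (1+r)^(-n))
Denominator: 1 - (1 + 0.0394)^(-10) = 0.320526
Numerator: $237,850.00 * 0.0394 = 9371.29
PMT = 9371.29 / 0.320526 = $29,237.23

$29,237.23


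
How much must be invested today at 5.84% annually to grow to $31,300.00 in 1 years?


Formula: PV = FV / (1 + r)^n
Substituting: PV = $31,300.00 / (1 + 0.0584)^1
Discount factor: (1.0584)^1 = 1.0584
PV = $31,300.00 / 1.0584 = $29,572.94

$29,572.94


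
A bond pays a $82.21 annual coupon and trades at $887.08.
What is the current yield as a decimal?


Formula: Current yield = annual coupon / price
Substituting: CY = $82.21 / $887.08
CY = 0.092675

0.092675


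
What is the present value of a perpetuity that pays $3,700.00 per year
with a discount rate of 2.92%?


Formula: PV = C / r
Substituting: PV = $3,700.00 / 0.0292
PV = $126,712.33

$126,712.33


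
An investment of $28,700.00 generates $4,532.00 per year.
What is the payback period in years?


Formula: Payback = investment / annual cash flow
Substituting: Payback = $28,700.00 / $4,532.00
Payback = 6.3327 years

6.3327 years


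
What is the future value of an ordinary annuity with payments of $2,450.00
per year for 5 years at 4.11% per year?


Formula: FV = PMT * ((1+r)^n - 1) / r
Growth factor: (1 + 0.0411)^5 = 1.223101
Numerator: 1.223101 - 1 = 0.223101
FV = $2,450.00 * 0.223101 / 0.0411 = $13,299.19

$13,299.19


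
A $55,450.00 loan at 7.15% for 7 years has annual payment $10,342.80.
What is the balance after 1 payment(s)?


Formula: Balance = PV*(1+r)^k - PMT*((1+r)^k - 1)/r
Growth: (1 + 0.0715)^1 = 1.0715
Accumulated factor: ((1+r)^k - 1)/r = 1.0
Balance = $55,450.00 * 1.0715 - $10,342.80 * 1.0
Balance = $49,071.88

$49,071.88


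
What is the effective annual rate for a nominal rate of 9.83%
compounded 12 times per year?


Formula: EAR = (1 + r/m)^m - 1
Period rate: r/m = 0.0983 / 12 = 0.008192
Compounding: (1 + 0.008192)^12 = 1.102852
EAR = 1.102852 - 1 = 0.102852

0.102852


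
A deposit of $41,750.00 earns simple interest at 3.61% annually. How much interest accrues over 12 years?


Formula: I = P * r * t
Substituting: I = $41,750.00 * 0.0361 * 12
Step: I = $41,750.00 * 0.4332
I = $18,086.10

$18,086.10


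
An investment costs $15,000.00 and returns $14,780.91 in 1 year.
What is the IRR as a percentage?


Formula: IRR = C1/C0 - 1
Substituting: IRR = $14,780.91 / $15,000.00 - 1
Ratio: 0.985394 - 1 = -0.014606
IRR = -1.4606%

-1.4606%


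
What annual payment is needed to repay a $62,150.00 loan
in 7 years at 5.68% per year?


Formula: PMT = PV * r / (1 - (1+r)^(-n))
Denominator: 1 - (1 + 0.0568)^(-7) = 0.320718
Numerator: $62,150.00 * 0.0568 = 3530.12
PMT = 3530.12 / 0.320718 = $11,006.94

$11,006.94


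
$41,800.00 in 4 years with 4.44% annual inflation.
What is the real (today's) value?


Formula: Real value = nominal / (1 + inflation)^years
Price level: (1 + 0.0444)^4 = 1.189782
Real value = $41,800.00 / 1.189782 = $35,132.48

$35,132.48


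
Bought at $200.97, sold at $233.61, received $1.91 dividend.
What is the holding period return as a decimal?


Formula: HPR = (P1 - P0 + D) / P0
Gain: $233.61 - $200.97 + $1.91 = $34.55
HPR = $34.55 / $200.97 = 0.1719

0.1719


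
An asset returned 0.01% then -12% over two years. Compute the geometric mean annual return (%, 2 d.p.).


Formula: Geometric mean = ((1+r1)*(1+r2))^(1/2) - 1
Product: (1 + 0.0001) * (1 + -0.12) = 1.0001 * 0.88 = 0.880088
Square root: 0.880088^0.5 = 0.93813
Geometric mean = 0.93813 - 1 = -0.06187
As percentage: -6.19%

-6.19%


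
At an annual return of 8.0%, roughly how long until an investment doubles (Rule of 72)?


Formula: Years ≈ 72 / r
Substituting: Years ≈ 72 / 8.0
Years ≈ 9.0

9.0 years


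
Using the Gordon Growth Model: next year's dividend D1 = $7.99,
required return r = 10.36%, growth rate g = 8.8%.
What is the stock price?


Formula: P = D1 / (r - g)
Spread: r - g = 0.1036 - 0.088 = 0.0156
Substituting: P = $7.99 / 0.0156
P = $512.18

$512.18


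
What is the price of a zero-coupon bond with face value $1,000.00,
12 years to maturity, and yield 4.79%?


Formula: Price = FV / (1 + r)^n
Substituting: Price = $1,000.00 / (1 + 0.0479)^12
Discount factor: (1.0479)^12 = 1.753227
Price = $1,000.00 / 1.753227 = $570.38

$570.38


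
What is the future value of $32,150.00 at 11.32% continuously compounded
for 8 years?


Formula: FV = P * e^(r*t)
Exponent: r*t = 0.1132 * 8 = 0.9056
e^(0.9056) = 2.473416
FV = $32,150.00 * 2.473416 = $79,520.31

$79,520.31


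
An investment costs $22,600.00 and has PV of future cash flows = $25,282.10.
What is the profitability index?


Formula: PI = PV(cash flows) / initial investment
Substituting: PI = $25,282.10 / $22,600.00
PI = 1.1187

1.1187


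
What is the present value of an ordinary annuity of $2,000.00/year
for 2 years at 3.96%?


Formula: PV = PMT * (1 - (1+r)^(-n)) / r
Discount factor: (1 + 0.0396)^(-2) = 0.925268
Bracket: 1 - 0.925268 = 0.074732
PV = $2,000.00 * 0.074732 / 0.0396 = $3,774.35

$3,774.35


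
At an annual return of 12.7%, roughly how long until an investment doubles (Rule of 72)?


Formula: Years ≈ 72 / r
Substituting: Years ≈ 72 / 12.7
Years ≈ 5.7

5.7 years


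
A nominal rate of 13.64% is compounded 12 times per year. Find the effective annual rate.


Formula: EAR = (1 + r/m)^m - 1
Period rate: r/m = 0.1364 / 12 = 0.011367
Compounding: (1 + 0.011367)^12 = 1.145259
EAR = 1.145259 - 1 = 0.145259

0.145259


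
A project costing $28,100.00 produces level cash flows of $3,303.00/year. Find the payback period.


Formula: Payback = investment / annual cash flow
Substituting: Payback = $28,100.00 / $3,303.00
Payback = 8.5074 years

8.5074 years


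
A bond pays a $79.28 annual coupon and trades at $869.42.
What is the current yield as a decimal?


Formula: Current yield = annual coupon / price
Substituting: CY = $79.28 / $869.42
CY = 0.091187

0.091187


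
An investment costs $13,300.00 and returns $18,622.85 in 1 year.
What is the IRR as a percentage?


Formula: IRR = C1/C0 - 1
Substituting: IRR = $18,622.85 / $13,300.00 - 1
Ratio: 1.400214 - 1 = 0.400214
IRR = 40.0214%

40.0214%


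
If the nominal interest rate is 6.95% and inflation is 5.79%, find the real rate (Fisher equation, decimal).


Formula: (1 + r_real) = (1 + r_nom) / (1 + inflation)
Substituting: (1 + r_real) = 1.0695 / 1.0579
(1 + r_real) = 1.010965
r_real = 1.010965 - 1 = 0.010965

0.010965


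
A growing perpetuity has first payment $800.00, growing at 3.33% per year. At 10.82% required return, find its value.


Formula: PV = C / (r - g)
Spread: r - g = 0.1082 - 0.0333 = 0.0749
Substituting: PV = $800.00 / 0.0749
PV = $10,680.91

$10,680.91


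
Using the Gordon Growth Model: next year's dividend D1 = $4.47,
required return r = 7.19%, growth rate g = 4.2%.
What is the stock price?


Formula: P = D1 / (r - g)
Spread: r - g = 0.0719 - 0.042 = 0.0299
Substituting: P = $4.47 / 0.0299
P = $149.50

$149.50


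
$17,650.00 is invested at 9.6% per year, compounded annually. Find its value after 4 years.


Formula: FV = P * (1 + r)^n
Substituting: FV = $17,650.00 * (1 + 0.096)^4
Growth factor: (1.096)^4 = 1.44292
FV = $17,650.00 * 1.44292 = $25,467.54

$25,467.54


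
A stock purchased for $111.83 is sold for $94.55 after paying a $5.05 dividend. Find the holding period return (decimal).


Formula: HPR = (P1 - P0 + D) / P0
Gain: $94.55 - $111.83 + $5.05 = -$12.23
HPR = -$12.23 / $111.83 = -0.1094

-0.1094


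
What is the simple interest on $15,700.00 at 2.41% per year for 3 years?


Formula: I = P * r * t
Substituting: I = $15,700.00 * 0.0241 * 3
Step: I = $15,700.00 * 0.0723
I = $1,135.11

$1,135.11


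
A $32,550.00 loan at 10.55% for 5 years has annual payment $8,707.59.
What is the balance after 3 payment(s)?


Formula: Balance = PV*(1+r)^k - PMT*((1+r)^k - 1)/r
Growth: (1 + 0.1055)^3 = 1.351065
Accumulated factor: ((1+r)^k - 1)/r = 3.32763
Balance = $32,550.00 * 1.351065 - $8,707.59 * 3.32763
Balance = $15,001.53

$15,001.53


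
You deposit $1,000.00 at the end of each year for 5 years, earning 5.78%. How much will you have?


Formula: FV = PMT * ((1+r)^n - 1) / r
Growth factor: (1 + 0.0578)^5 = 1.324396
Numerator: 1.324396 - 1 = 0.324396
FV = $1,000.00 * 0.324396 / 0.0578 = $5,612.39

$5,612.39


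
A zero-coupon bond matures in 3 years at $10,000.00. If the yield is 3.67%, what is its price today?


Formula: Price = FV / (1 + r)^n
Substituting: Price = $10,000.00 / (1 + 0.0367)^3
Discount factor: (1.0367)^3 = 1.11419
Price = $10,000.00 / 1.11419 = $8,975.13

$8,975.13


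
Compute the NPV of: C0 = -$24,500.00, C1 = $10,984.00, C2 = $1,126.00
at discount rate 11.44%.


Formula: NPV = C0 + C1/(1+r) + C2/(1+r)^2
Discount C1: $10,984.00 / (1 + 0.1144) = $9,856.42
Discount C2: $1,126.00 / (1 + 0.1144)^2 = $906.68
NPV = -$24,500.00 + $9,856.42 + $906.68 = -$13,736.89

-$13,736.89


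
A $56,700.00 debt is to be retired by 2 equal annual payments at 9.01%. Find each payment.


Formula: PMT = PV * r / (1 - (1+r)^(-n))
Denominator: 1 - (1 + 0.0901)^(-2) = 0.158474
Numerator: $56,700.00 * 0.0901 = 5108.67
PMT = 5108.67 / 0.158474 = $32,236.56

$32,236.56


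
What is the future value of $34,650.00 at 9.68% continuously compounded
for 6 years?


Formula: FV = P * e^(r*t)
Exponent: r*t = 0.0968 * 6 = 0.5808
e^(0.5808) = 1.787468
FV = $34,650.00 * 1.787468 = $61,935.76

$61,935.76


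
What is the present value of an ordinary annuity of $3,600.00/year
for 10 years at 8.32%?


Formula: PV = PMT * (1 - (1+r)^(-n)) / r
Discount factor: (1 + 0.0832)^(-10) = 0.44969
Bracket: 1 - 0.44969 = 0.55031
PV = $3,600.00 * 0.55031 / 0.0832 = $23,811.48

$23,811.48


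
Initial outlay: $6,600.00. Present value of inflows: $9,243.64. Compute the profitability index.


Formula: PI = PV(cash flows) / initial investment
Substituting: PI = $9,243.64 / $6,600.00
PI = 1.4006

1.4006


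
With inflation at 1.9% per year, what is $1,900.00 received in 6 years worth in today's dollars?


Formula: Real value = nominal / (1 + inflation)^years
Price level: (1 + 0.019)^6 = 1.119554
Real value = $1,900.00 / 1.119554 = $1,697.10

$1,697.10


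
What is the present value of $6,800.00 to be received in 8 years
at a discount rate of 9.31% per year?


Formula: PV = FV / (1 + r)^n
Substituting: PV = $6,800.00 / (1 + 0.0931)^8
Discount factor: (1.0931)^8 = 2.038352
PV = $6,800.00 / 2.038352 = $3,336.03

$3,336.03


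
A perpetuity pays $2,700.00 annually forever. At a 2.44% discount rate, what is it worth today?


Formula: PV = C / r
Substituting: PV = $2,700.00 / 0.0244
PV = $110,655.74

$110,655.74


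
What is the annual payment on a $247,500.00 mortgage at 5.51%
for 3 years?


Formula: PMT = PV * r / (1 - (1+r)^(-n))
Denominator: 1 - (1 + 0.0551)^(-3) = 0.148628
Numerator: $247,500.00 * 0.0551 = 13637.25
PMT = 13637.25 / 0.148628 = $91,753.96

$91,753.96


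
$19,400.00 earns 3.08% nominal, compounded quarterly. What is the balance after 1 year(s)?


Formula: FV = P * (1 + r/m)^(m*t)
Period rate: r/m = 0.0308 / 4 = 0.0077
Total periods: m*t = 4 * 1 = 4
Growth factor: (1 + 0.0077)^4 = 1.031158
FV = $19,400.00 * 1.031158 = $20,004.46

$20,004.46


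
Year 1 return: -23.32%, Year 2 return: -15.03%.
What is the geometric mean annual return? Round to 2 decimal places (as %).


Formula: Geometric mean = ((1+r1)*(1+r2))^(1/2) - 1
Product: (1 + -0.2332) * (1 + -0.1503) = 0.7668 * 0.8497 = 0.65155
Square root: 0.65155^0.5 = 0.807186
Geometric mean = 0.807186 - 1 = -0.192814
As percentage: -19.28%

-19.28%


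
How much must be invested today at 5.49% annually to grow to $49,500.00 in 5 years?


Formula: PV = FV / (1 + r)^n
Substituting: PV = $49,500.00 / (1 + 0.0549)^5
Discount factor: (1.0549)^5 = 1.306341
PV = $49,500.00 / 1.306341 = $37,892.11

$37,892.11


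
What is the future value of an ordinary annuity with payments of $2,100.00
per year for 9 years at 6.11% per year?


Formula: FV = PMT * ((1+r)^n - 1) / r
Growth factor: (1 + 0.0611)^9 = 1.705324
Numerator: 1.705324 - 1 = 0.705324
FV = $2,100.00 * 0.705324 / 0.0611 = $24,241.90

$24,241.90


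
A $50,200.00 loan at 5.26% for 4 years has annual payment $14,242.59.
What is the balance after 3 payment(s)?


Formula: Balance = PV*(1+r)^k - PMT*((1+r)^k - 1)/r
Growth: (1 + 0.0526)^3 = 1.166246
Accumulated factor: ((1+r)^k - 1)/r = 3.160567
Balance = $50,200.00 * 1.166246 - $14,242.59 * 3.160567
Balance = $13,530.88

$13,530.88


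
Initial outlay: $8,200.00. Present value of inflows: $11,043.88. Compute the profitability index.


Formula: PI = PV(cash flows) / initial investment
Substituting: PI = $11,043.88 / $8,200.00
PI = 1.3468

1.3468


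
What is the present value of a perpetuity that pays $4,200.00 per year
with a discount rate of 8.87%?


Formula: PV = C / r
Substituting: PV = $4,200.00 / 0.0887
PV = $47,350.62

$47,350.62


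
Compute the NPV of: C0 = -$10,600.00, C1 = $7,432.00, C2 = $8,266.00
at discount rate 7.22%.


Formula: NPV = C0 + C1/(1+r) + C2/(1+r)^2
Discount C1: $7,432.00 / (1 + 0.0722) = $6,931.54
Discount C2: $8,266.00 / (1 + 0.0722)^2 = $7,190.25
NPV = -$10,600.00 + $6,931.54 + $7,190.25 = $3,521.79

$3,521.79


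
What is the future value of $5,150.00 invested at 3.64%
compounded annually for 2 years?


Formula: FV = P * (1 + r)^n
Substituting: FV = $5,150.00 * (1 + 0.0364)^2
Growth factor: (1.0364)^2 = 1.074125
FV = $5,150.00 * 1.074125 = $5,531.74

$5,531.74


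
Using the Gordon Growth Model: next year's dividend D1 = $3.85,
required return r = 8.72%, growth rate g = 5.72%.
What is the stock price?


Formula: P = D1 / (r - g)
Spread: r - g = 0.0872 - 0.0572 = 0.03
Substituting: P = $3.85 / 0.03
P = $128.33

$128.33


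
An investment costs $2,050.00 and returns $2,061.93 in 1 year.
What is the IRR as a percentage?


Formula: IRR = C1/C0 - 1
Substituting: IRR = $2,061.93 / $2,050.00 - 1
Ratio: 1.00582 - 1 = 0.00582
IRR = 0.582%

0.582%


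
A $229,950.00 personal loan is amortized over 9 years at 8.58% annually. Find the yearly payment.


Formula: PMT = PV * r / (1 - (1+r)^(-n))
Denominator: 1 - (1 + 0.0858)^(-9) = 0.523293
Numerator: $229,950.00 * 0.0858 = 19729.71
PMT = 19729.71 / 0.523293 = $37,702.98

$37,702.98


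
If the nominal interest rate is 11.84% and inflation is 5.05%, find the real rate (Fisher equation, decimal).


Formula: (1 + r_real) = (1 + r_nom) / (1 + inflation)
Substituting: (1 + r_real) = 1.1184 / 1.0505
(1 + r_real) = 1.064636
r_real = 1.064636 - 1 = 0.064636

0.064636


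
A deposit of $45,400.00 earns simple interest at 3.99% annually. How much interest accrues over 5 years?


Formula: I = P * r * t
Substituting: I = $45,400.00 * 0.0399 * 5
Step: I = $45,400.00 * 0.1995
I = $9,057.30

$9,057.30


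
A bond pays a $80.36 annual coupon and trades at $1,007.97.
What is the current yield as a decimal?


Formula: Current yield = annual coupon / price
Substituting: CY = $80.36 / $1,007.97
CY = 0.079725

0.079725


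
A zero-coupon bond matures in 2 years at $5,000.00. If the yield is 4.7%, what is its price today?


Formula: Price = FV / (1 + r)^n
Substituting: Price = $5,000.00 / (1 + 0.047)^2
Discount factor: (1.047)^2 = 1.096209
Price = $5,000.00 / 1.096209 = $4,561.17

$4,561.17


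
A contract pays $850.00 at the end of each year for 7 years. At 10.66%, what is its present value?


Formula: PV = PMT * (1 - (1+r)^(-n)) / r
Discount factor: (1 + 0.1066)^(-7) = 0.492114
Bracket: 1 - 0.492114 = 0.507886
PV = $850.00 * 0.507886 / 0.1066 = $4,049.75

$4,049.75


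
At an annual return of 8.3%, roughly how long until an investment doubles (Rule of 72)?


Formula: Years ≈ 72 / r
Substituting: Years ≈ 72 / 8.3
Years ≈ 8.7

8.7 years


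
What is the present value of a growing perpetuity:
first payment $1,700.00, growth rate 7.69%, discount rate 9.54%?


Formula: PV = C / (r - g)
Spread: r - g = 0.0954 - 0.0769 = 0.0185
Substituting: PV = $1,700.00 / 0.0185
PV = $91,891.89

$91,891.89


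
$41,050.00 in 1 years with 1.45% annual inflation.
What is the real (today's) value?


Formula: Real value = nominal / (1 + inflation)^years
Price level: (1 + 0.0145)^1 = 1.0145
Real value = $41,050.00 / 1.0145 = $40,463.28

$40,463.28


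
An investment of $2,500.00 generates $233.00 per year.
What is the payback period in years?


Formula: Payback = investment / annual cash flow
Substituting: Payback = $2,500.00 / $233.00
Payback = 10.7296 years

10.7296 years


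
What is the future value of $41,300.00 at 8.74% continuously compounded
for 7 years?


Formula: FV = P * e^(r*t)
Exponent: r*t = 0.0874 * 7 = 0.6118
e^(0.6118) = 1.843747
FV = $41,300.00 * 1.843747 = $76,146.76

$76,146.76


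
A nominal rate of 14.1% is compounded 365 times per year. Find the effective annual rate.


Formula: EAR = (1 + r/m)^m - 1
Period rate: r/m = 0.141 / 365 = 0.000386
Compounding: (1 + 0.000386)^365 = 1.151393
EAR = 1.151393 - 1 = 0.151393

0.151393


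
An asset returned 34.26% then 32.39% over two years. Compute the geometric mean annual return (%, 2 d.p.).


Formula: Geometric mean = ((1+r1)*(1+r2))^(1/2) - 1
Product: (1 + 0.3426) * (1 + 0.3239) = 1.3426 * 1.3239 = 1.777468
Square root: 1.777468^0.5 = 1.333217
Geometric mean = 1.333217 - 1 = 0.333217
As percentage: 33.32%

33.32%


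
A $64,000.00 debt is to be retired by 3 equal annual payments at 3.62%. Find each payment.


Formula: PMT = PV * r / (1 - (1+r)^(-n))
Denominator: 1 - (1 + 0.0362)^(-3) = 0.101187
Numerator: $64,000.00 * 0.0362 = 2316.8
PMT = 2316.8 / 0.101187 = $22,896.17

$22,896.17


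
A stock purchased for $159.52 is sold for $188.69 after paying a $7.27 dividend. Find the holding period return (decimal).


Formula: HPR = (P1 - P0 + D) / P0
Gain: $188.69 - $159.52 + $7.27 = $36.44
HPR = $36.44 / $159.52 = 0.2284

0.2284


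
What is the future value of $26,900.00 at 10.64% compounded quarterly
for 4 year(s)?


Formula: FV = P * (1 + r/m)^(m*t)
Period rate: r/m = 0.1064 / 4 = 0.0266
Total periods: m*t = 4 * 4 = 16
Growth factor: (1 + 0.0266)^16 = 1.522019
FV = $26,900.00 * 1.522019 = $40,942.32

$40,942.32


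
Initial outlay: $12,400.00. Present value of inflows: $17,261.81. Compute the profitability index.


Formula: PI = PV(cash flows) / initial investment
Substituting: PI = $17,261.81 / $12,400.00
PI = 1.3921

1.3921


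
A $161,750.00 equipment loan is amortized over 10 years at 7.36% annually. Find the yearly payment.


Formula: PMT = PV * r / (1 - (1+r)^(-n))
Denominator: 1 - (1 + 0.0736)^(-10) = 0.508442
Numerator: $161,750.00 * 0.0736 = 11904.8
PMT = 11904.8 / 0.508442 = $23,414.28

$23,414.28


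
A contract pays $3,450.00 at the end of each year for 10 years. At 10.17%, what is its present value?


Formula: PV = PMT * (1 - (1+r)^(-n)) / r
Discount factor: (1 + 0.1017)^(-10) = 0.379635
Bracket: 1 - 0.379635 = 0.620365
PV = $3,450.00 * 0.620365 / 0.1017 = $21,044.82

$21,044.82


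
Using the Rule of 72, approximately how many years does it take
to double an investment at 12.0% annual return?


Formula: Years ≈ 72 / r
Substituting: Years ≈ 72 / 12.0
Years ≈ 6.0

6.0 years


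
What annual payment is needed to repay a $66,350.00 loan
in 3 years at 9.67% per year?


Formula: PMT = PV * r / (1 - (1+r)^(-n))
Denominator: 1 - (1 + 0.0967)^(-3) = 0.241883
Numerator: $66,350.00 * 0.0967 = 6416.045
PMT = 6416.045 / 0.241883 = $26,525.45

$26,525.45


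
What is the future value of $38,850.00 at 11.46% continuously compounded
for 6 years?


Formula: FV = P * e^(r*t)
Exponent: r*t = 0.1146 * 6 = 0.6876
e^(0.6876) = 1.988936
FV = $38,850.00 * 1.988936 = $77,270.18

$77,270.18


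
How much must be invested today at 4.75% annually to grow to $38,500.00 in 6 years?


Formula: PV = FV / (1 + r)^n
Substituting: PV = $38,500.00 / (1 + 0.0475)^6
Discount factor: (1.0475)^6 = 1.321065
PV = $38,500.00 / 1.321065 = $29,143.15

$29,143.15


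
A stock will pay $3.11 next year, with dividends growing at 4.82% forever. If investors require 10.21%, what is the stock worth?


Formula: P = D1 / (r - g)
Spread: r - g = 0.1021 - 0.0482 = 0.0539
Substituting: P = $3.11 / 0.0539
P = $57.70

$57.70


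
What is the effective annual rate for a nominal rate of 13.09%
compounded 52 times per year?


Formula: EAR = (1 + r/m)^m - 1
Period rate: r/m = 0.1309 / 52 = 0.002517
Compounding: (1 + 0.002517)^52 = 1.139666
EAR = 1.139666 - 1 = 0.139666

0.139666


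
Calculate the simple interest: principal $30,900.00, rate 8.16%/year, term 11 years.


Formula: I = P * r * t
Substituting: I = $30,900.00 * 0.0816 * 11
Step: I = $30,900.00 * 0.8976
I = $27,735.84

$27,735.84


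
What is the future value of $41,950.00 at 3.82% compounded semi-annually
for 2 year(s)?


Formula: FV = P * (1 + r/m)^(m*t)
Period rate: r/m = 0.0382 / 2 = 0.0191
Total periods: m*t = 2 * 2 = 4
Growth factor: (1 + 0.0191)^4 = 1.078617
FV = $41,950.00 * 1.078617 = $45,247.98

$45,247.98


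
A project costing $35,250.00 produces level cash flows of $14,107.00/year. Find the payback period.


Formula: Payback = investment / annual cash flow
Substituting: Payback = $35,250.00 / $14,107.00
Payback = 2.4988 years

2.4988 years


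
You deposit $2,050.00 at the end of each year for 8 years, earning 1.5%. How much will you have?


Formula: FV = PMT * ((1+r)^n - 1) / r
Growth factor: (1 + 0.015)^8 = 1.126493
Numerator: 1.126493 - 1 = 0.126493
FV = $2,050.00 * 0.126493 / 0.015 = $17,287.32

$17,287.32


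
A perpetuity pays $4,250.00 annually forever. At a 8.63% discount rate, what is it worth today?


Formula: PV = C / r
Substituting: PV = $4,250.00 / 0.0863
PV = $49,246.81

$49,246.81


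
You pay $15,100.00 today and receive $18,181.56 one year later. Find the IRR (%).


Formula: IRR = C1/C0 - 1
Substituting: IRR = $18,181.56 / $15,100.00 - 1
Ratio: 1.204077 - 1 = 0.204077
IRR = 20.4077%

20.4077%


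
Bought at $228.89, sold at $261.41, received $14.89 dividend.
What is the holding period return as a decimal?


Formula: HPR = (P1 - P0 + D) / P0
Gain: $261.41 - $228.89 + $14.89 = $47.41
HPR = $47.41 / $228.89 = 0.2071

0.2071


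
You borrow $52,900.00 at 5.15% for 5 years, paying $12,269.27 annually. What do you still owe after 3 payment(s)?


Formula: Balance = PV*(1+r)^k - PMT*((1+r)^k - 1)/r
Growth: (1 + 0.0515)^3 = 1.162593
Accumulated factor: ((1+r)^k - 1)/r = 3.157152
Balance = $52,900.00 * 1.162593 - $12,269.27 * 3.157152
Balance = $22,765.23

$22,765.23


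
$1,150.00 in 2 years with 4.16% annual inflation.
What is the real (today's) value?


Formula: Real value = nominal / (1 + inflation)^years
Price level: (1 + 0.0416)^2 = 1.084931
Real value = $1,150.00 / 1.084931 = $1,059.98

$1,059.98


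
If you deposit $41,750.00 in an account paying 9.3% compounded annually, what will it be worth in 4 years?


Formula: FV = P * (1 + r)^n
Substituting: FV = $41,750.00 * (1 + 0.093)^4
Growth factor: (1.093)^4 = 1.427186
FV = $41,750.00 * 1.427186 = $59,585.03

$59,585.03


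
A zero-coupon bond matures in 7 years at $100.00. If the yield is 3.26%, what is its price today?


Formula: Price = FV / (1 + r)^n
Substituting: Price = $100.00 / (1 + 0.0326)^7
Discount factor: (1.0326)^7 = 1.251771
Price = $100.00 / 1.251771 = $79.89

$79.89


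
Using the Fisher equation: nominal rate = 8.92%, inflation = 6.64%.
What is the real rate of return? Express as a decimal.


Formula: (1 + r_real) = (1 + r_nom) / (1 + inflation)
Substituting: (1 + r_real) = 1.0892 / 1.0664
(1 + r_real) = 1.02138
r_real = 1.02138 - 1 = 0.02138

0.02138


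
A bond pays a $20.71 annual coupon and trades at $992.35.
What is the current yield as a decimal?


Formula: Current yield = annual coupon / price
Substituting: CY = $20.71 / $992.35
CY = 0.02087

0.02087


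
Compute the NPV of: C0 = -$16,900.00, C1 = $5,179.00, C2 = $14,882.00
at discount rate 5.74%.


Formula: NPV = C0 + C1/(1+r) + C2/(1+r)^2
Discount C1: $5,179.00 / (1 + 0.0574) = $4,897.86
Discount C2: $14,882.00 / (1 + 0.0574)^2 = $13,310.14
NPV = -$16,900.00 + $4,897.86 + $13,310.14 = $1,308.00

$1,308.00


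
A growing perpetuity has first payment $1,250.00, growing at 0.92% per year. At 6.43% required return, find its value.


Formula: PV = C / (r - g)
Spread: r - g = 0.0643 - 0.0092 = 0.0551
Substituting: PV = $1,250.00 / 0.0551
PV = $22,686.03

$22,686.03


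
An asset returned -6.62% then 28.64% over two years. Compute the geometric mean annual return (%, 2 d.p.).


Formula: Geometric mean = ((1+r1)*(1+r2))^(1/2) - 1
Product: (1 + -0.0662) * (1 + 0.2864) = 0.9338 * 1.2864 = 1.20124
Square root: 1.20124^0.5 = 1.096011
Geometric mean = 1.096011 - 1 = 0.096011
As percentage: 9.60%

9.60%


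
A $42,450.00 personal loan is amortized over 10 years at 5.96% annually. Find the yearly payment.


Formula: PMT = PV * r / (1 - (1+r)^(-n))
Denominator: 1 - (1 + 0.0596)^(-10) = 0.439494
Numerator: $42,450.00 * 0.0596 = 2530.02
PMT = 2530.02 / 0.439494 = $5,756.67

$5,756.67


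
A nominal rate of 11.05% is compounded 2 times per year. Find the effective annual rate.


Formula: EAR = (1 + r/m)^m - 1
Period rate: r/m = 0.1105 / 2 = 0.05525
Compounding: (1 + 0.05525)^2 = 1.113553
EAR = 1.113553 - 1 = 0.113553

0.113553


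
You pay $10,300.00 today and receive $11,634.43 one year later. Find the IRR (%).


Formula: IRR = C1/C0 - 1
Substituting: IRR = $11,634.43 / $10,300.00 - 1
Ratio: 1.129556 - 1 = 0.129556
IRR = 12.9556%

12.9556%


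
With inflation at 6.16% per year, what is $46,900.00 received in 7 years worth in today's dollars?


Formula: Real value = nominal / (1 + inflation)^years
Price level: (1 + 0.0616)^7 = 1.51959
Real value = $46,900.00 / 1.51959 = $30,863.59

$30,863.59


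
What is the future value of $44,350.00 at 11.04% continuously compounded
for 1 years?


Formula: FV = P * e^(r*t)
Exponent: r*t = 0.1104 * 1 = 0.1104
e^(0.1104) = 1.116725
FV = $44,350.00 * 1.116725 = $49,526.74

$49,526.74


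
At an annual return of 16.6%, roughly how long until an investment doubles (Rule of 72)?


Formula: Years ≈ 72 / r
Substituting: Years ≈ 72 / 16.6
Years ≈ 4.3

4.3 years


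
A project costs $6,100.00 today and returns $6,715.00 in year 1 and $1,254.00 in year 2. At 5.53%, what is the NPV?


Formula: NPV = C0 + C1/(1+r) + C2/(1+r)^2
Discount C1: $6,715.00 / (1 + 0.0553) = $6,363.12
Discount C2: $1,254.00 / (1 + 0.0553)^2 = $1,126.02
NPV = -$6,100.00 + $6,363.12 + $1,126.02 = $1,389.14

$1,389.14


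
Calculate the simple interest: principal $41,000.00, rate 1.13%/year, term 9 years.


Formula: I = P * r * t
Substituting: I = $41,000.00 * 0.0113 * 9
Step: I = $41,000.00 * 0.1017
I = $4,169.70

$4,169.70


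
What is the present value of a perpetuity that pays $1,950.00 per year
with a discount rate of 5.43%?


Formula: PV = C / r
Substituting: PV = $1,950.00 / 0.0543
PV = $35,911.60

$35,911.60


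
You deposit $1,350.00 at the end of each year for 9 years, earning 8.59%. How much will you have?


Formula: FV = PMT * ((1+r)^n - 1) / r
Growth factor: (1 + 0.0859)^9 = 2.099464
Numerator: 2.099464 - 1 = 1.099464
FV = $1,350.00 * 1.099464 / 0.0859 = $17,279.12

$17,279.12


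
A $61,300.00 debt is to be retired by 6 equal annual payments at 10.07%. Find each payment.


Formula: PMT = PV * r / (1 - (1+r)^(-n))
Denominator: 1 - (1 + 0.1007)^(-6) = 0.437677
Numerator: $61,300.00 * 0.1007 = 6172.91
PMT = 6172.91 / 0.437677 = $14,103.82

$14,103.82


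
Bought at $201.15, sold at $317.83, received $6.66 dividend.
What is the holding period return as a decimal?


Formula: HPR = (P1 - P0 + D) / P0
Gain: $317.83 - $201.15 + $6.66 = $123.34
HPR = $123.34 / $201.15 = 0.6132

0.6132


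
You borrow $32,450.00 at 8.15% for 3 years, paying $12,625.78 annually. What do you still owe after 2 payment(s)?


Formula: Balance = PV*(1+r)^k - PMT*((1+r)^k - 1)/r
Growth: (1 + 0.0815)^2 = 1.169642
Accumulated factor: ((1+r)^k - 1)/r = 2.0815
Balance = $32,450.00 * 1.169642 - $12,625.78 * 2.0815
Balance = $11,674.33

$11,674.33


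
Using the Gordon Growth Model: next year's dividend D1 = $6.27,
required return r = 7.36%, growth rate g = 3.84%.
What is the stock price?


Formula: P = D1 / (r - g)
Spread: r - g = 0.0736 - 0.0384 = 0.0352
Substituting: P = $6.27 / 0.0352
P = $178.13

$178.13


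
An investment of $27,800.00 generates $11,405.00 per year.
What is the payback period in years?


Formula: Payback = investment / annual cash flow
Substituting: Payback = $27,800.00 / $11,405.00
Payback = 2.4375 years

2.4375 years


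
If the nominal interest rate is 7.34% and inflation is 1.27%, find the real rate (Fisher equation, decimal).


Formula: (1 + r_real) = (1 + r_nom) / (1 + inflation)
Substituting: (1 + r_real) = 1.0734 / 1.0127
(1 + r_real) = 1.059939
r_real = 1.059939 - 1 = 0.059939

0.059939


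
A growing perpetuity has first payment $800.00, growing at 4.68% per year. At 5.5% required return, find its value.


Formula: PV = C / (r - g)
Spread: r - g = 0.055 - 0.0468 = 0.0082
Substituting: PV = $800.00 / 0.0082
PV = $97,560.98

$97,560.98


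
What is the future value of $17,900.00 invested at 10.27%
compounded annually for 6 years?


Formula: FV = P * (1 + r)^n
Substituting: FV = $17,900.00 * (1 + 0.1027)^6
Growth factor: (1.1027)^6 = 1.797812
FV = $17,900.00 * 1.797812 = $32,180.83

$32,180.83


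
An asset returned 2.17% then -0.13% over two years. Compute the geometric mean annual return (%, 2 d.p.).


Formula: Geometric mean = ((1+r1)*(1+r2))^(1/2) - 1
Product: (1 + 0.0217) * (1 + -0.0013) = 1.0217 * 0.9987 = 1.020372
Square root: 1.020372^0.5 = 1.010135
Geometric mean = 1.010135 - 1 = 0.010135
As percentage: 1.01%

1.01%


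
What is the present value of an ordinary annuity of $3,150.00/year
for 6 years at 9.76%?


Formula: PV = PMT * (1 - (1+r)^(-n)) / r
Discount factor: (1 + 0.0976)^(-6) = 0.57192
Bracket: 1 - 0.57192 = 0.42808
PV = $3,150.00 * 0.42808 / 0.0976 = $13,816.10

$13,816.10


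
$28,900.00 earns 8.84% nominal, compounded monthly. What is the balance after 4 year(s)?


Formula: FV = P * (1 + r/m)^(m*t)
Period rate: r/m = 0.0884 / 12 = 0.007367
Total periods: m*t = 12 * 4 = 48
Growth factor: (1 + 0.007367)^48 = 1.422341
FV = $28,900.00 * 1.422341 = $41,105.65

$41,105.65


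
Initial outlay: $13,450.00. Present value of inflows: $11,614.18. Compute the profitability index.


Formula: PI = PV(cash flows) / initial investment
Substituting: PI = $11,614.18 / $13,450.00
PI = 0.8635

0.8635


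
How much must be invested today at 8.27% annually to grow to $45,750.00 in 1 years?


Formula: PV = FV / (1 + r)^n
Substituting: PV = $45,750.00 / (1 + 0.0827)^1
Discount factor: (1.0827)^1 = 1.0827
PV = $45,750.00 / 1.0827 = $42,255.47

$42,255.47


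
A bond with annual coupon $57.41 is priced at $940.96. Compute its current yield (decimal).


Formula: Current yield = annual coupon / price
Substituting: CY = $57.41 / $940.96
CY = 0.061012

0.061012


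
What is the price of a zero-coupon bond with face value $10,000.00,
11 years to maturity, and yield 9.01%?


Formula: Price = FV / (1 + r)^n
Substituting: Price = $10,000.00 / (1 + 0.0901)^11
Discount factor: (1.0901)^11 = 2.583032
Price = $10,000.00 / 2.583032 = $3,871.42

$3,871.42


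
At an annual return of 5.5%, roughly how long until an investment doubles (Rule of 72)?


Formula: Years ≈ 72 / r
Substituting: Years ≈ 72 / 5.5
Years ≈ 13.1

13.1 years


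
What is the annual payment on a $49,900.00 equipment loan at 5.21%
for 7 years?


Formula: PMT = PV * r / (1 - (1+r)^(-n))
Denominator: 1 - (1 + 0.0521)^(-7) = 0.299189
Numerator: $49,900.00 * 0.0521 = 2599.79
PMT = 2599.79 / 0.299189 = $8,689.45

$8,689.45
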